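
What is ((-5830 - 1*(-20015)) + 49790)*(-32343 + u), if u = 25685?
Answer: -425945550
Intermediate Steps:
((-5830 - 1*(-20015)) + 49790)*(-32343 + u) = ((-5830 - 1*(-20015)) + 49790)*(-32343 + 25685) = ((-5830 + 20015) + 49790)*(-6658) = (14185 + 49790)*(-6658) = 63975*(-6658) = -425945550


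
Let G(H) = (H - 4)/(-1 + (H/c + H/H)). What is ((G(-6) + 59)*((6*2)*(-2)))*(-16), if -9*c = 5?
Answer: 200704/9 ≈ 22300.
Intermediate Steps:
c = -5/9 (c = -⅑*5 = -5/9 ≈ -0.55556)
G(H) = -5*(-4 + H)/(9*H) (G(H) = (H - 4)/(-1 + (H/(-5/9) + H/H)) = (-4 + H)/(-1 + (H*(-9/5) + 1)) = (-4 + H)/(-1 + (-9*H/5 + 1)) = (-4 + H)/(-1 + (1 - 9*H/5)) = (-4 + H)/((-9*H/5)) = (-4 + H)*(-5/(9*H)) = -5*(-4 + H)/(9*H))
((G(-6) + 59)*((6*2)*(-2)))*(-16) = (((5/9)*(4 - 1*(-6))/(-6) + 59)*((6*2)*(-2)))*(-16) = (((5/9)*(-⅙)*(4 + 6) + 59)*(12*(-2)))*(-16) = (((5/9)*(-⅙)*10 + 59)*(-24))*(-16) = ((-25/27 + 59)*(-24))*(-16) = ((1568/27)*(-24))*(-16) = -12544/9*(-16) = 200704/9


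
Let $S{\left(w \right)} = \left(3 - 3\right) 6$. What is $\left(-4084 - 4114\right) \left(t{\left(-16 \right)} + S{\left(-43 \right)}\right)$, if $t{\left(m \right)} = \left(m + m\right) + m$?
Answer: $393504$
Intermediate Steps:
$S{\left(w \right)} = 0$ ($S{\left(w \right)} = 0 \cdot 6 = 0$)
$t{\left(m \right)} = 3 m$ ($t{\left(m \right)} = 2 m + m = 3 m$)
$\left(-4084 - 4114\right) \left(t{\left(-16 \right)} + S{\left(-43 \right)}\right) = \left(-4084 - 4114\right) \left(3 \left(-16\right) + 0\right) = - 8198 \left(-48 + 0\right) = \left(-8198\right) \left(-48\right) = 393504$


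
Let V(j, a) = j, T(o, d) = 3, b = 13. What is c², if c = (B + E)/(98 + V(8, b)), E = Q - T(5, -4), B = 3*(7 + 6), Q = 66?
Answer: 2601/2809 ≈ 0.92595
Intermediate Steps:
B = 39 (B = 3*13 = 39)
E = 63 (E = 66 - 1*3 = 66 - 3 = 63)
c = 51/53 (c = (39 + 63)/(98 + 8) = 102/106 = 102*(1/106) = 51/53 ≈ 0.96226)
c² = (51/53)² = 2601/2809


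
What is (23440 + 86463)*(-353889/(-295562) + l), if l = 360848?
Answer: 689501104707935/17386 ≈ 3.9658e+10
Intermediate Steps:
(23440 + 86463)*(-353889/(-295562) + l) = (23440 + 86463)*(-353889/(-295562) + 360848) = 109903*(-353889*(-1/295562) + 360848) = 109903*(20817/17386 + 360848) = 109903*(6273724145/17386) = 689501104707935/17386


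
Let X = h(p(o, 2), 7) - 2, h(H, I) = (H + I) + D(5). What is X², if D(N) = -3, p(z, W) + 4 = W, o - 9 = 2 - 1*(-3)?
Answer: 0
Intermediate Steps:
o = 14 (o = 9 + (2 - 1*(-3)) = 9 + (2 + 3) = 9 + 5 = 14)
p(z, W) = -4 + W
h(H, I) = -3 + H + I (h(H, I) = (H + I) - 3 = -3 + H + I)
X = 0 (X = (-3 + (-4 + 2) + 7) - 2 = (-3 - 2 + 7) - 2 = 2 - 2 = 0)
X² = 0² = 0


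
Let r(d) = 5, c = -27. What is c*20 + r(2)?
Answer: -535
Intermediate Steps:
c*20 + r(2) = -27*20 + 5 = -540 + 5 = -535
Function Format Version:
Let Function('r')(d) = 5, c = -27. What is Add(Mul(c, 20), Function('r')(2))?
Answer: -535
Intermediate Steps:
Add(Mul(c, 20), Function('r')(2)) = Add(Mul(-27, 20), 5) = Add(-540, 5) = -535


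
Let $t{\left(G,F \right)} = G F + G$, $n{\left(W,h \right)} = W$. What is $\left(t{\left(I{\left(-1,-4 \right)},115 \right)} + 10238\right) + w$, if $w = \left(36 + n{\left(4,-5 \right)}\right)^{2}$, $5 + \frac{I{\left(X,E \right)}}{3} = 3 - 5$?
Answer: $9402$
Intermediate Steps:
$I{\left(X,E \right)} = -21$ ($I{\left(X,E \right)} = -15 + 3 \left(3 - 5\right) = -15 + 3 \left(-2\right) = -15 - 6 = -21$)
$t{\left(G,F \right)} = G + F G$ ($t{\left(G,F \right)} = F G + G = G + F G$)
$w = 1600$ ($w = \left(36 + 4\right)^{2} = 40^{2} = 1600$)
$\left(t{\left(I{\left(-1,-4 \right)},115 \right)} + 10238\right) + w = \left(- 21 \left(1 + 115\right) + 10238\right) + 1600 = \left(\left(-21\right) 116 + 10238\right) + 1600 = \left(-2436 + 10238\right) + 1600 = 7802 + 1600 = 9402$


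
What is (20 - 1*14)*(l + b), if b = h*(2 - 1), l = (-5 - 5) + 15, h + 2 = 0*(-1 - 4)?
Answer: 18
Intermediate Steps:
h = -2 (h = -2 + 0*(-1 - 4) = -2 + 0*(-5) = -2 + 0 = -2)
l = 5 (l = -10 + 15 = 5)
b = -2 (b = -2*(2 - 1) = -2*1 = -2)
(20 - 1*14)*(l + b) = (20 - 1*14)*(5 - 2) = (20 - 14)*3 = 6*3 = 18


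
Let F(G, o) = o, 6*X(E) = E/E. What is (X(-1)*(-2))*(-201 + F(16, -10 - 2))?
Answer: 71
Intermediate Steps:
X(E) = ⅙ (X(E) = (E/E)/6 = (⅙)*1 = ⅙)
(X(-1)*(-2))*(-201 + F(16, -10 - 2)) = ((⅙)*(-2))*(-201 + (-10 - 2)) = -(-201 - 12)/3 = -⅓*(-213) = 71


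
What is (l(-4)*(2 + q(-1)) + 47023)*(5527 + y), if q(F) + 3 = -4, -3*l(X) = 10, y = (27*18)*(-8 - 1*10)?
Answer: -454544299/3 ≈ -1.5151e+8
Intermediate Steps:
y = -8748 (y = 486*(-8 - 10) = 486*(-18) = -8748)
l(X) = -10/3 (l(X) = -⅓*10 = -10/3)
q(F) = -7 (q(F) = -3 - 4 = -7)
(l(-4)*(2 + q(-1)) + 47023)*(5527 + y) = (-10*(2 - 7)/3 + 47023)*(5527 - 8748) = (-10/3*(-5) + 47023)*(-3221) = (50/3 + 47023)*(-3221) = (141119/3)*(-3221) = -454544299/3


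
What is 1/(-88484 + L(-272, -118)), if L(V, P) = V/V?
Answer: -1/88483 ≈ -1.1302e-5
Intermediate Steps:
L(V, P) = 1
1/(-88484 + L(-272, -118)) = 1/(-88484 + 1) = 1/(-88483) = -1/88483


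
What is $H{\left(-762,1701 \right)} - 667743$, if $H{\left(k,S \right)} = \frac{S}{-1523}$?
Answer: $- \frac{1016974290}{1523} \approx -6.6774 \cdot 10^{5}$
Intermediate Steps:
$H{\left(k,S \right)} = - \frac{S}{1523}$ ($H{\left(k,S \right)} = S \left(- \frac{1}{1523}\right) = - \frac{S}{1523}$)
$H{\left(-762,1701 \right)} - 667743 = \left(- \frac{1}{1523}\right) 1701 - 667743 = - \frac{1701}{1523} - 667743 = - \frac{1016974290}{1523}$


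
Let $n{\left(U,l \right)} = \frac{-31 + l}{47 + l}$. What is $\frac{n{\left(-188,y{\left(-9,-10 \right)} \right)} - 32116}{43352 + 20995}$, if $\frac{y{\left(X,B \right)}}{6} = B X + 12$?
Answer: $- \frac{7054621}{14134891} \approx -0.49909$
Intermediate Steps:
$y{\left(X,B \right)} = 72 + 6 B X$ ($y{\left(X,B \right)} = 6 \left(B X + 12\right) = 6 \left(12 + B X\right) = 72 + 6 B X$)
$n{\left(U,l \right)} = \frac{-31 + l}{47 + l}$
$\frac{n{\left(-188,y{\left(-9,-10 \right)} \right)} - 32116}{43352 + 20995} = \frac{\frac{-31 + \left(72 + 6 \left(-10\right) \left(-9\right)\right)}{47 + \left(72 + 6 \left(-10\right) \left(-9\right)\right)} - 32116}{43352 + 20995} = \frac{\frac{-31 + \left(72 + 540\right)}{47 + \left(72 + 540\right)} - 32116}{64347} = \left(\frac{-31 + 612}{47 + 612} - 32116\right) \frac{1}{64347} = \left(\frac{1}{659} \cdot 581 - 32116\right) \frac{1}{64347} = \left(\frac{581}{659} - 32116\right) \frac{1}{64347} = \left(- \frac{21163863}{659}\right) \frac{1}{64347} = - \frac{7054621}{14134891}$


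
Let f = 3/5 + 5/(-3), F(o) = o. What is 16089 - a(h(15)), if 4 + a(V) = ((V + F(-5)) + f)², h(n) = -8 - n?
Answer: 3430829/225 ≈ 15248.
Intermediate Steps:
f = -16/15 (f = 3*(⅕) + 5*(-⅓) = ⅗ - 5/3 = -16/15 ≈ -1.0667)
a(V) = -4 + (-91/15 + V)² (a(V) = -4 + ((V - 5) - 16/15)² = -4 + ((-5 + V) - 16/15)² = -4 + (-91/15 + V)²)
16089 - a(h(15)) = 16089 - (-4 + (-91 + 15*(-8 - 1*15))²/225) = 16089 - (-4 + (-91 + 15*(-8 - 15))²/225) = 16089 - (-4 + (-91 + 15*(-23))²/225) = 16089 - (-4 + (-91 - 345)²/225) = 16089 - (-4 + (1/225)*(-436)²) = 16089 - (-4 + (1/225)*190096) = 16089 - (-4 + 190096/225) = 16089 - 1*189196/225 = 16089 - 189196/225 = 3430829/225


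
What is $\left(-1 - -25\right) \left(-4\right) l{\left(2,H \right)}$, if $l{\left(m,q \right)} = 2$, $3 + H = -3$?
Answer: $-192$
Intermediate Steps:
$H = -6$ ($H = -3 - 3 = -6$)
$\left(-1 - -25\right) \left(-4\right) l{\left(2,H \right)} = \left(-1 - -25\right) \left(-4\right) 2 = \left(-1 + 25\right) \left(-4\right) 2 = 24 \left(-4\right) 2 = \left(-96\right) 2 = -192$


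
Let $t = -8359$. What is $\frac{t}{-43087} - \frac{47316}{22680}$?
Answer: $- \frac{154093531}{81434430} \approx -1.8922$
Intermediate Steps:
$\frac{t}{-43087} - \frac{47316}{22680} = - \frac{8359}{-43087} - \frac{47316}{22680} = \left(-8359\right) \left(- \frac{1}{43087}\right) - \frac{3943}{1890} = \frac{8359}{43087} - \frac{3943}{1890} = - \frac{154093531}{81434430}$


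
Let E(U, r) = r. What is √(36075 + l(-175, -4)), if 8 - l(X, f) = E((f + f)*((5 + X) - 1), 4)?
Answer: √36079 ≈ 189.94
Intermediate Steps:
l(X, f) = 4 (l(X, f) = 8 - 1*4 = 8 - 4 = 4)
√(36075 + l(-175, -4)) = √(36075 + 4) = √36079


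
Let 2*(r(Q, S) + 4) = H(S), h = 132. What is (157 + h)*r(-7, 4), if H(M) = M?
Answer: -578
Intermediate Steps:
r(Q, S) = -4 + S/2
(157 + h)*r(-7, 4) = (157 + 132)*(-4 + (1/2)*4) = 289*(-4 + 2) = 289*(-2) = -578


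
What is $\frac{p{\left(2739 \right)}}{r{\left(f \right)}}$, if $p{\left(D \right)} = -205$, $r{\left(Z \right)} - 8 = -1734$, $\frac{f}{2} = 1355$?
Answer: $\frac{205}{1726} \approx 0.11877$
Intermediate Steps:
$f = 2710$ ($f = 2 \cdot 1355 = 2710$)
$r{\left(Z \right)} = -1726$ ($r{\left(Z \right)} = 8 - 1734 = -1726$)
$\frac{p{\left(2739 \right)}}{r{\left(f \right)}} = - \frac{205}{-1726} = \left(-205\right) \left(- \frac{1}{1726}\right) = \frac{205}{1726}$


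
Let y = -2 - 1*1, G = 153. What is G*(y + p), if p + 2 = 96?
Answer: 13923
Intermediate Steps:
p = 94 (p = -2 + 96 = 94)
y = -3 (y = -2 - 1 = -3)
G*(y + p) = 153*(-3 + 94) = 153*91 = 13923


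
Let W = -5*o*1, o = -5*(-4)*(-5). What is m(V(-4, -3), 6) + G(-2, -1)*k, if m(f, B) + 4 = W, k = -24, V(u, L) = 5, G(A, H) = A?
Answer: 544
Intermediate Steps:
o = -100 (o = 20*(-5) = -100)
W = 500 (W = -5*(-100)*1 = 500*1 = 500)
m(f, B) = 496 (m(f, B) = -4 + 500 = 496)
m(V(-4, -3), 6) + G(-2, -1)*k = 496 - 2*(-24) = 496 + 48 = 544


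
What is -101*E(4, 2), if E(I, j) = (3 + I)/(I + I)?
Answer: -707/8 ≈ -88.375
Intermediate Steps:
E(I, j) = (3 + I)/(2*I) (E(I, j) = (3 + I)/((2*I)) = (3 + I)*(1/(2*I)) = (3 + I)/(2*I))
-101*E(4, 2) = -101*(3 + 4)/(2*4) = -101*7/(2*4) = -101*7/8 = -707/8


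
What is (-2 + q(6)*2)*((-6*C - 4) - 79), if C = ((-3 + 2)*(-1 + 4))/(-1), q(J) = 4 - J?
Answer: 606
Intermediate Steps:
C = 3 (C = -1*3*(-1) = -3*(-1) = 3)
(-2 + q(6)*2)*((-6*C - 4) - 79) = (-2 + (4 - 1*6)*2)*((-6*3 - 4) - 79) = (-2 + (4 - 6)*2)*((-18 - 4) - 79) = (-2 - 2*2)*(-22 - 79) = (-2 - 4)*(-101) = -6*(-101) = 606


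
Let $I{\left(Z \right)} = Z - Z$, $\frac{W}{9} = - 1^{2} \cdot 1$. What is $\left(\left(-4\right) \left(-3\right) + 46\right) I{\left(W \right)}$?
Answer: $0$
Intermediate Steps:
$W = -9$ ($W = 9 - 1^{2} \cdot 1 = 9 \left(-1\right) 1 \cdot 1 = 9 \left(\left(-1\right) 1\right) = 9 \left(-1\right) = -9$)
$I{\left(Z \right)} = 0$
$\left(\left(-4\right) \left(-3\right) + 46\right) I{\left(W \right)} = \left(\left(-4\right) \left(-3\right) + 46\right) 0 = \left(12 + 46\right) 0 = 58 \cdot 0 = 0$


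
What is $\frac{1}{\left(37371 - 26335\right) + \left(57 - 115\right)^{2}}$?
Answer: $\frac{1}{14400} \approx 6.9444 \cdot 10^{-5}$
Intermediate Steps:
$\frac{1}{\left(37371 - 26335\right) + \left(57 - 115\right)^{2}} = \frac{1}{\left(37371 - 26335\right) + \left(-58\right)^{2}} = \frac{1}{11036 + 3364} = \frac{1}{14400}$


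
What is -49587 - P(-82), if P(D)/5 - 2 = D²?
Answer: -83217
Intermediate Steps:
P(D) = 10 + 5*D²
-49587 - P(-82) = -49587 - (10 + 5*(-82)²) = -49587 - (10 + 5*6724) = -49587 - (10 + 33620) = -49587 - 1*33630 = -49587 - 33630 = -83217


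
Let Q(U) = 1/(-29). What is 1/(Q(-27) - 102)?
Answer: -29/2959 ≈ -0.0098006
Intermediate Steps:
Q(U) = -1/29
1/(Q(-27) - 102) = 1/(-1/29 - 102) = 1/(-2959/29) = -29/2959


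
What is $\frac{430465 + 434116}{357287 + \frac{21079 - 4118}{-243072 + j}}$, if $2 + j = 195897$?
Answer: $\frac{40788337837}{16855711838} \approx 2.4199$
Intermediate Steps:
$j = 195895$ ($j = -2 + 195897 = 195895$)
$\frac{430465 + 434116}{357287 + \frac{21079 - 4118}{-243072 + j}} = \frac{430465 + 434116}{357287 + \frac{21079 - 4118}{-243072 + 195895}} = \frac{864581}{357287 + \frac{16961}{-47177}} = \frac{864581}{357287 + 16961 \left(- \frac{1}{47177}\right)} = \frac{864581}{357287 - \frac{16961}{47177}} = \frac{864581}{\frac{16855711838}{47177}} = 864581 \cdot \frac{47177}{16855711838} = \frac{40788337837}{16855711838}$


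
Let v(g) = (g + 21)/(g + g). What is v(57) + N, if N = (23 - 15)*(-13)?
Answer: -1963/19 ≈ -103.32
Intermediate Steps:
v(g) = (21 + g)/(2*g) (v(g) = (21 + g)/((2*g)) = (21 + g)*(1/(2*g)) = (21 + g)/(2*g))
N = -104 (N = 8*(-13) = -104)
v(57) + N = (½)*(21 + 57)/57 - 104 = (½)*(1/57)*78 - 104 = 13/19 - 104 = -1963/19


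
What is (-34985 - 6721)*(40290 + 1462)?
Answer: -1741308912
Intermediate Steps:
(-34985 - 6721)*(40290 + 1462) = -41706*41752 = -1741308912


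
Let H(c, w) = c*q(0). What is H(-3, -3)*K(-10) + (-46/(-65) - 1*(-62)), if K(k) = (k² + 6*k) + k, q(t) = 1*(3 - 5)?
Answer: 15776/65 ≈ 242.71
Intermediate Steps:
q(t) = -2 (q(t) = 1*(-2) = -2)
H(c, w) = -2*c (H(c, w) = c*(-2) = -2*c)
K(k) = k² + 7*k
H(-3, -3)*K(-10) + (-46/(-65) - 1*(-62)) = (-2*(-3))*(-10*(7 - 10)) + (-46/(-65) - 1*(-62)) = 6*(-10*(-3)) + (-46*(-1/65) + 62) = 6*30 + (46/65 + 62) = 180 + 4076/65 = 15776/65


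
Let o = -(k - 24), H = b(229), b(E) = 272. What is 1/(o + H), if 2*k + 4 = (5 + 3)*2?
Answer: 1/290 ≈ 0.0034483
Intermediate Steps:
k = 6 (k = -2 + ((5 + 3)*2)/2 = -2 + (8*2)/2 = -2 + (1/2)*16 = -2 + 8 = 6)
H = 272
o = 18 (o = -(6 - 24) = -1*(-18) = 18)
1/(o + H) = 1/(18 + 272) = 1/290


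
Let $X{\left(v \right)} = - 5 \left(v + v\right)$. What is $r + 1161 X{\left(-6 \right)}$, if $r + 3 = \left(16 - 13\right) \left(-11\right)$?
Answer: $69624$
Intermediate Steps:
$X{\left(v \right)} = - 10 v$ ($X{\left(v \right)} = - 5 \cdot 2 v = - 10 v$)
$r = -36$ ($r = -3 + \left(16 - 13\right) \left(-11\right) = -3 + 3 \left(-11\right) = -3 - 33 = -36$)
$r + 1161 X{\left(-6 \right)} = -36 + 1161 \left(\left(-10\right) \left(-6\right)\right) = -36 + 1161 \cdot 60 = -36 + 69660 = 69624$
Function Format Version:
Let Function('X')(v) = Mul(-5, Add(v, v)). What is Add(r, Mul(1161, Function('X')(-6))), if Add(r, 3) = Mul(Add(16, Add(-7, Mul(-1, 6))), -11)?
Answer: 69624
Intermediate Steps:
Function('X')(v) = Mul(-10, v) (Function('X')(v) = Mul(-5, Mul(2, v)) = Mul(-10, v))
r = -36 (r = Add(-3, Mul(Add(16, Add(-7, Mul(-1, 6))), -11)) = Add(-3, Mul(Add(16, Add(-7, -6)), -11)) = Add(-3, Mul(Add(16, -13), -11)) = Add(-3, Mul(3, -11)) = Add(-3, -33) = -36)
Add(r, Mul(1161, Function('X')(-6))) = Add(-36, Mul(1161, Mul(-10, -6))) = Add(-36, Mul(1161, 60)) = Add(-36, 69660) = 69624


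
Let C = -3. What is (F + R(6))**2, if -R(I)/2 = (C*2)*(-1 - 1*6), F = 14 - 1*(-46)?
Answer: 576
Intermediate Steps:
F = 60 (F = 14 + 46 = 60)
R(I) = -84 (R(I) = -2*(-3*2)*(-1 - 1*6) = -(-12)*(-1 - 6) = -(-12)*(-7) = -2*42 = -84)
(F + R(6))**2 = (60 - 84)**2 = (-24)**2 = 576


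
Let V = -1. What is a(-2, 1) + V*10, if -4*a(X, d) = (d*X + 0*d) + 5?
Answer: -43/4 ≈ -10.750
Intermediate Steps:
a(X, d) = -5/4 - X*d/4 (a(X, d) = -((d*X + 0*d) + 5)/4 = -((X*d + 0) + 5)/4 = -(X*d + 5)/4 = -(5 + X*d)/4 = -5/4 - X*d/4)
a(-2, 1) + V*10 = (-5/4 - 1/4*(-2)*1) - 1*10 = (-5/4 + 1/2) - 10 = -3/4 - 10 = -43/4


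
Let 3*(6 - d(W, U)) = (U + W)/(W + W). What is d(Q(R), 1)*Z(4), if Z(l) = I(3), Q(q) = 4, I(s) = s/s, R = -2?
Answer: 139/24 ≈ 5.7917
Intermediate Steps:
I(s) = 1
d(W, U) = 6 - (U + W)/(6*W) (d(W, U) = 6 - (U + W)/(3*(W + W)) = 6 - (U + W)/(3*(2*W)) = 6 - (U + W)*1/(2*W)/3 = 6 - (U + W)/(6*W))
Z(l) = 1
d(Q(R), 1)*Z(4) = ((1/6)*(-1*1 + 35*4)/4)*1 = ((1/6)*(1/4)*(-1 + 140))*1 = ((1/6)*(1/4)*139)*1 = (139/24)*1 = 139/24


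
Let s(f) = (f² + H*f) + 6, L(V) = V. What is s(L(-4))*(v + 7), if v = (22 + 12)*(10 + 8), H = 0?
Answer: 13618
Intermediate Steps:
s(f) = 6 + f² (s(f) = (f² + 0*f) + 6 = (f² + 0) + 6 = f² + 6 = 6 + f²)
v = 612 (v = 34*18 = 612)
s(L(-4))*(v + 7) = (6 + (-4)²)*(612 + 7) = (6 + 16)*619 = 22*619 = 13618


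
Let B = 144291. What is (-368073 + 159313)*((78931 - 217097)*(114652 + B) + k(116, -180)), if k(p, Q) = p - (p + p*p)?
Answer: 7468834075067440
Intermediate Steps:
k(p, Q) = -p**2 (k(p, Q) = p - (p + p**2) = p + (-p - p**2) = -p**2)
(-368073 + 159313)*((78931 - 217097)*(114652 + B) + k(116, -180)) = (-368073 + 159313)*((78931 - 217097)*(114652 + 144291) - 1*116**2) = -208760*(-138166*258943 - 1*13456) = -208760*(-35777118538 - 13456) = -208760*(-35777131994) = 7468834075067440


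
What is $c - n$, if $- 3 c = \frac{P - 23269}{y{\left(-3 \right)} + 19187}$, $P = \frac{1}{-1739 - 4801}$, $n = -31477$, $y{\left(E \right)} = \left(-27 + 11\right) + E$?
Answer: $\frac{11837901467581}{376076160} \approx 31477.0$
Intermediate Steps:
$y{\left(E \right)} = -16 + E$
$P = - \frac{1}{6540}$ ($P = \frac{1}{-6540} = - \frac{1}{6540} \approx -0.00015291$)
$c = \frac{152179261}{376076160}$ ($c = - \frac{\left(- \frac{1}{6540} - 23269\right) \frac{1}{\left(-16 - 3\right) + 19187}}{3} = - \frac{\left(- \frac{152179261}{6540}\right) \frac{1}{-19 + 19187}}{3} = - \frac{\left(- \frac{152179261}{6540}\right) \frac{1}{19168}}{3} = \left(- \frac{1}{3}\right) \left(- \frac{152179261}{125358720}\right) = \frac{152179261}{376076160} \approx 0.40465$)
$c - n = \frac{152179261}{376076160} - -31477 = \frac{152179261}{376076160} + 31477 = \frac{11837901467581}{376076160}$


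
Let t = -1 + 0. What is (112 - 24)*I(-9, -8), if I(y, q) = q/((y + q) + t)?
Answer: 352/9 ≈ 39.111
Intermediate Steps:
t = -1
I(y, q) = q/(-1 + q + y) (I(y, q) = q/((y + q) - 1) = q/((q + y) - 1) = q/(-1 + q + y))
(112 - 24)*I(-9, -8) = (112 - 24)*(-8/(-1 - 8 - 9)) = 88*(-8/(-18)) = 88*(-8*(-1/18)) = 88*(4/9) = 352/9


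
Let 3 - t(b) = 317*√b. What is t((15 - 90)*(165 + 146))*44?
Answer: 132 - 69740*I*√933 ≈ 132.0 - 2.1302e+6*I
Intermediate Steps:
t(b) = 3 - 317*√b
t((15 - 90)*(165 + 146))*44 = (3 - 317*√(15 - 90)*√(165 + 146))*44 = (3 - 317*5*I*√933)*44 = (3 - 1585*I*√933)*44 = 132 - 69740*I*√933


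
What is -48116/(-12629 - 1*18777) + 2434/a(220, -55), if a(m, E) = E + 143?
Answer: 20169103/690932 ≈ 29.191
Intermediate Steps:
a(m, E) = 143 + E
-48116/(-12629 - 1*18777) + 2434/a(220, -55) = -48116/(-12629 - 1*18777) + 2434/(143 - 55) = -48116/(-12629 - 18777) + 2434/88 = -48116/(-31406) + 2434*(1/88) = -48116*(-1/31406) + 1217/44 = 24058/15703 + 1217/44 = 20169103/690932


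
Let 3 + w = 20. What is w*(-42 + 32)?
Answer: -170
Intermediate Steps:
w = 17 (w = -3 + 20 = 17)
w*(-42 + 32) = 17*(-42 + 32) = 17*(-10) = -170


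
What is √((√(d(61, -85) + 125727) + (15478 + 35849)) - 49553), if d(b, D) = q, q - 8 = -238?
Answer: √(1774 + √125497) ≈ 46.133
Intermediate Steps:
q = -230 (q = 8 - 238 = -230)
d(b, D) = -230
√((√(d(61, -85) + 125727) + (15478 + 35849)) - 49553) = √((√(-230 + 125727) + (15478 + 35849)) - 49553) = √((√125497 + 51327) - 49553) = √((51327 + √125497) - 49553) = √(1774 + √125497)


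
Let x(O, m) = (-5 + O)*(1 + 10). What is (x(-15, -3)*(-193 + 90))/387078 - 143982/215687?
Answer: -25422398588/41743846293 ≈ -0.60901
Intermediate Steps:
x(O, m) = -55 + 11*O (x(O, m) = (-5 + O)*11 = -55 + 11*O)
(x(-15, -3)*(-193 + 90))/387078 - 143982/215687 = ((-55 + 11*(-15))*(-193 + 90))/387078 - 143982/215687 = ((-55 - 165)*(-103))*(1/387078) - 143982*1/215687 = -220*(-103)*(1/387078) - 143982/215687 = 22660*(1/387078) - 143982/215687 = 11330/193539 - 143982/215687 = -25422398588/41743846293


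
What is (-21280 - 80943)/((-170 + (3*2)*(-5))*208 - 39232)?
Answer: 102223/80832 ≈ 1.2646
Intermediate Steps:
(-21280 - 80943)/((-170 + (3*2)*(-5))*208 - 39232) = -102223/((-170 + 6*(-5))*208 - 39232) = -102223/((-170 - 30)*208 - 39232) = -102223/(-200*208 - 39232) = -102223/(-41600 - 39232) = -102223/(-80832) = -102223*(-1/80832) = 102223/80832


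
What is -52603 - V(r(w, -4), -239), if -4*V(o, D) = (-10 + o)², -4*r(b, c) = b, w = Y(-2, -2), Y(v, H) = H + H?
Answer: -210331/4 ≈ -52583.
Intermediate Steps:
Y(v, H) = 2*H
w = -4 (w = 2*(-2) = -4)
r(b, c) = -b/4
V(o, D) = -(-10 + o)²/4
-52603 - V(r(w, -4), -239) = -52603 - (-1)*(-10 - ¼*(-4))²/4 = -52603 - (-1)*(-10 + 1)²/4 = -52603 - (-1)*(-9)²/4 = -52603 - (-1)*81/4 = -52603 - 1*(-81/4) = -52603 + 81/4 = -210331/4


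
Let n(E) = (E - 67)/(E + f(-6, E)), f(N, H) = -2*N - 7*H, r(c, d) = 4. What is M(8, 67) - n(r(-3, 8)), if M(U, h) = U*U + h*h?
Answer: 18191/4 ≈ 4547.8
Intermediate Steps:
f(N, H) = -7*H - 2*N
n(E) = (-67 + E)/(12 - 6*E) (n(E) = (E - 67)/(E + (-7*E - 2*(-6))) = (-67 + E)/(E + (-7*E + 12)) = (-67 + E)/(E + (12 - 7*E)) = (-67 + E)/(12 - 6*E))
M(U, h) = U² + h²
M(8, 67) - n(r(-3, 8)) = (8² + 67²) - (67 - 1*4)/(6*(-2 + 4)) = (64 + 4489) - (67 - 4)/(6*2) = 4553 - 63/(6*2) = 4553 - 1*21/4 = 4553 - 21/4 = 18191/4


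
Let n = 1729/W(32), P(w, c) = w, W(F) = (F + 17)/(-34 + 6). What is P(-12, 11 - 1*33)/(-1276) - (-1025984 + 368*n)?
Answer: 443272195/319 ≈ 1.3896e+6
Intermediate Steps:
W(F) = -17/28 - F/28 (W(F) = (17 + F)/(-28) = (17 + F)*(-1/28) = -17/28 - F/28)
n = -988 (n = 1729/(-17/28 - 1/28*32) = 1729/(-17/28 - 8/7) = 1729/(-7/4) = 1729*(-4/7) = -988)
P(-12, 11 - 1*33)/(-1276) - (-1025984 + 368*n) = -12/(-1276) - 368/(1/(-988 - 2788)) = -12*(-1/1276) - 368/(1/(-3776)) = 3/319 - 368/(-1/3776) = 3/319 - 368*(-3776) = 3/319 + 1389568 = 443272195/319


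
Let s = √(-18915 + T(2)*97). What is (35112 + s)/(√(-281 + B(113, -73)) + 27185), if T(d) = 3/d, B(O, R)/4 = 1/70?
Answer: 439581450/340340233 + 3*√2870941010/51731715416 - 462*I*√344155/340340233 + 2854425*I*√8342/51731715416 ≈ 1.2916 + 0.0042433*I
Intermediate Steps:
B(O, R) = 2/35 (B(O, R) = 4/70 = 4*(1/70) = 2/35)
s = 3*I*√8342/2 (s = √(-18915 + (3/2)*97) = √(-18915 + 291/2) = √(-37539/2) = 3*I*√8342/2 ≈ 137.0*I)
(35112 + s)/(√(-281 + B(113, -73)) + 27185) = (35112 + 3*I*√8342/2)/(√(-281 + 2/35) + 27185) = (35112 + 3*I*√8342/2)/(√(-9833/35) + 27185) = (35112 + 3*I*√8342/2)/(I*√344155/35 + 27185) = (35112 + 3*I*√8342/2)/(27185 + I*√344155/35)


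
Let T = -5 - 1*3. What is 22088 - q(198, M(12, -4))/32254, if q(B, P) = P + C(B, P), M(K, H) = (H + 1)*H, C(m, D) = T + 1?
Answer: 712426347/32254 ≈ 22088.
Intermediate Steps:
T = -8 (T = -5 - 3 = -8)
C(m, D) = -7 (C(m, D) = -8 + 1 = -7)
M(K, H) = H*(1 + H) (M(K, H) = (1 + H)*H = H*(1 + H))
q(B, P) = -7 + P (q(B, P) = P - 7 = -7 + P)
22088 - q(198, M(12, -4))/32254 = 22088 - (-7 - 4*(1 - 4))/32254 = 22088 - (-7 - 4*(-3))/32254 = 22088 - (-7 + 12)/32254 = 22088 - 5/32254 = 712426347/32254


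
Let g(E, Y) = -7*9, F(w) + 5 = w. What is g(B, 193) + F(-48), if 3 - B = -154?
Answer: -116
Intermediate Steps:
B = 157 (B = 3 - 1*(-154) = 3 + 154 = 157)
F(w) = -5 + w
g(E, Y) = -63
g(B, 193) + F(-48) = -63 + (-5 - 48) = -63 - 53 = -116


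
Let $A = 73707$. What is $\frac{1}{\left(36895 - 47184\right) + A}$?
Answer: $\frac{1}{63418} \approx 1.5768 \cdot 10^{-5}$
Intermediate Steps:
$\frac{1}{\left(36895 - 47184\right) + A} = \frac{1}{\left(36895 - 47184\right) + 73707} = \frac{1}{-10289 + 73707} = \frac{1}{63418}$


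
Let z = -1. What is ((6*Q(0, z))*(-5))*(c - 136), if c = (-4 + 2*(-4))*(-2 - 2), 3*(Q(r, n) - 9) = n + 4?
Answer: 26400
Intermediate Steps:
Q(r, n) = 31/3 + n/3 (Q(r, n) = 9 + (n + 4)/3 = 9 + (4 + n)/3 = 9 + (4/3 + n/3) = 31/3 + n/3)
c = 48 (c = (-4 - 8)*(-4) = -12*(-4) = 48)
((6*Q(0, z))*(-5))*(c - 136) = ((6*(31/3 + (⅓)*(-1)))*(-5))*(48 - 136) = ((6*(31/3 - ⅓))*(-5))*(-88) = ((6*10)*(-5))*(-88) = (60*(-5))*(-88) = -300*(-88) = 26400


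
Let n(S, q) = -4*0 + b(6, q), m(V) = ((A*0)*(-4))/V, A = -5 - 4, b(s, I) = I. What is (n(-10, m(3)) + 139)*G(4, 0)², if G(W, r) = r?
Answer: 0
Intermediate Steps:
A = -9
m(V) = 0 (m(V) = (-9*0*(-4))/V = (0*(-4))/V = 0/V = 0)
n(S, q) = q (n(S, q) = -4*0 + q = 0 + q = q)
(n(-10, m(3)) + 139)*G(4, 0)² = (0 + 139)*0² = 139*0 = 0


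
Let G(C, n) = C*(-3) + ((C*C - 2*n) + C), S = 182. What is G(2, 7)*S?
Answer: -2548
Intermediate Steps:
G(C, n) = C² - 2*C - 2*n (G(C, n) = -3*C + ((C² - 2*n) + C) = -3*C + (C + C² - 2*n) = C² - 2*C - 2*n)
G(2, 7)*S = (2² - 2*2 - 2*7)*182 = (4 - 4 - 14)*182 = -14*182 = -2548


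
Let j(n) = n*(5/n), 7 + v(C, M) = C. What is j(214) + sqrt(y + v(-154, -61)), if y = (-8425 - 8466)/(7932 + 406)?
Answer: 5 + 7*I*sqrt(231304458)/8338 ≈ 5.0 + 12.768*I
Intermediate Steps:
v(C, M) = -7 + C
j(n) = 5
y = -16891/8338 ≈ -2.0258
j(214) + sqrt(y + v(-154, -61)) = 5 + sqrt(-16891/8338 + (-7 - 154)) = 5 + sqrt(-16891/8338 - 161) = 5 + sqrt(-1359309/8338) = 5 + 7*I*sqrt(231304458)/8338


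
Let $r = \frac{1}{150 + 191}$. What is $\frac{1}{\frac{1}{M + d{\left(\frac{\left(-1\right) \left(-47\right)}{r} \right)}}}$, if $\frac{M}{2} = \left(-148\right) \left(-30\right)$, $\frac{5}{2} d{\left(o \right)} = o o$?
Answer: $\frac{513773858}{5} \approx 1.0275 \cdot 10^{8}$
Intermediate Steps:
$r = \frac{1}{341} \approx 0.0029326$
$d{\left(o \right)} = \frac{2 o^{2}}{5}$ ($d{\left(o \right)} = \frac{2 o o}{5} = \frac{2 o^{2}}{5}$)
$M = 8880$ ($M = 2 \left(\left(-148\right) \left(-30\right)\right) = 2 \cdot 4440 = 8880$)
$\frac{1}{\frac{1}{M + d{\left(\frac{\left(-1\right) \left(-47\right)}{r} \right)}}} = \frac{1}{\frac{1}{8880 + \frac{2 \left(\left(-1\right) \left(-47\right) \frac{1}{\frac{1}{341}}\right)^{2}}{5}}} = \frac{1}{\frac{1}{8880 + \frac{2 \left(47 \cdot 341\right)^{2}}{5}}} = \frac{1}{\frac{1}{8880 + \frac{2 \cdot 16027^{2}}{5}}} = \frac{1}{\frac{1}{8880 + \frac{2}{5} \cdot 256864729}} = \frac{1}{\frac{1}{8880 + \frac{513729458}{5}}} = \frac{1}{\frac{1}{\frac{513773858}{5}}} = \frac{1}{\frac{5}{513773858}} = \frac{513773858}{5}$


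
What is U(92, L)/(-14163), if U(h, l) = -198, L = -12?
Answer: 66/4721 ≈ 0.013980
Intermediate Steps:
U(92, L)/(-14163) = -198/(-14163) = -198*(-1/14163) = 66/4721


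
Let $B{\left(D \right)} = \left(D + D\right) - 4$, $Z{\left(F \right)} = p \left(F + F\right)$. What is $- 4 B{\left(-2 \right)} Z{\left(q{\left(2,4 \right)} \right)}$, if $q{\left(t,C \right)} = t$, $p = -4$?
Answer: $-512$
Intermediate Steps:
$Z{\left(F \right)} = - 8 F$ ($Z{\left(F \right)} = - 4 \left(F + F\right) = - 4 \cdot 2 F = - 8 F$)
$B{\left(D \right)} = -4 + 2 D$ ($B{\left(D \right)} = 2 D - 4 = -4 + 2 D$)
$- 4 B{\left(-2 \right)} Z{\left(q{\left(2,4 \right)} \right)} = - 4 \left(-4 + 2 \left(-2\right)\right) \left(\left(-8\right) 2\right) = - 4 \left(-4 - 4\right) \left(-16\right) = \left(-4\right) \left(-8\right) \left(-16\right) = 32 \left(-16\right) = -512$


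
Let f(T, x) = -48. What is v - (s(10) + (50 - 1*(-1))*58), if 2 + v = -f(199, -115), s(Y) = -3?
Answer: -2909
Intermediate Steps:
v = 46 (v = -2 - 1*(-48) = -2 + 48 = 46)
v - (s(10) + (50 - 1*(-1))*58) = 46 - (-3 + (50 - 1*(-1))*58) = 46 - (-3 + (50 + 1)*58) = 46 - (-3 + 51*58) = 46 - (-3 + 2958) = 46 - 1*2955 = 46 - 2955 = -2909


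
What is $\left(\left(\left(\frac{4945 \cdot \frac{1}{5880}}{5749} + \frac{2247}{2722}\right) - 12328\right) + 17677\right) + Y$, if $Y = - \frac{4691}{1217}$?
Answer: $\frac{59865269094933569}{11198202941688} \approx 5346.0$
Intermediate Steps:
$Y = - \frac{4691}{1217}$ ($Y = \left(-4691\right) \frac{1}{1217} = - \frac{4691}{1217} \approx -3.8546$)
$\left(\left(\left(\frac{4945 \cdot \frac{1}{5880}}{5749} + \frac{2247}{2722}\right) - 12328\right) + 17677\right) + Y = \left(\left(\left(\frac{4945 \cdot \frac{1}{5880}}{5749} + \frac{2247}{2722}\right) - 12328\right) + 17677\right) - \frac{4691}{1217} = \left(\left(\left(4945 \cdot \frac{1}{5880} \cdot \frac{1}{5749} + 2247 \cdot \frac{1}{2722}\right) - 12328\right) + 17677\right) - \frac{4691}{1217} = \left(\left(\left(\frac{989}{1176} \cdot \frac{1}{5749} + \frac{2247}{2722}\right) - 12328\right) + 17677\right) - \frac{4691}{1217} = \left(\left(\left(\frac{989}{6760824} + \frac{2247}{2722}\right) - 12328\right) + 17677\right) - \frac{4691}{1217} = \left(\left(\frac{7597131793}{9201481464} - 12328\right) + 17677\right) - \frac{4691}{1217} = \left(- \frac{113428266356399}{9201481464} + 17677\right) - \frac{4691}{1217} = \frac{49226321482729}{9201481464} - \frac{4691}{1217} = \frac{59865269094933569}{11198202941688}$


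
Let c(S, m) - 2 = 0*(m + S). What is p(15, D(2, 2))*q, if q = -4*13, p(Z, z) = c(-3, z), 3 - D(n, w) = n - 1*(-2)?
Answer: -104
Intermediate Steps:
D(n, w) = 1 - n (D(n, w) = 3 - (n - 1*(-2)) = 3 - (n + 2) = 3 - (2 + n) = 3 + (-2 - n) = 1 - n)
c(S, m) = 2 (c(S, m) = 2 + 0*(m + S) = 2 + 0*(S + m) = 2 + 0 = 2)
p(Z, z) = 2
q = -52
p(15, D(2, 2))*q = 2*(-52) = -104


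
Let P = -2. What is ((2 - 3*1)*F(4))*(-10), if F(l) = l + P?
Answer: 20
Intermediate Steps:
F(l) = -2 + l (F(l) = l - 2 = -2 + l)
((2 - 3*1)*F(4))*(-10) = ((2 - 3*1)*(-2 + 4))*(-10) = ((2 - 3)*2)*(-10) = -1*2*(-10) = -2*(-10) = 20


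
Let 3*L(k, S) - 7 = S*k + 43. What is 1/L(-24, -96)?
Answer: 3/2354 ≈ 0.0012744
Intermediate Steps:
L(k, S) = 50/3 + S*k/3 (L(k, S) = 7/3 + (S*k + 43)/3 = 7/3 + (43 + S*k)/3 = 7/3 + (43/3 + S*k/3) = 50/3 + S*k/3)
1/L(-24, -96) = 1/(50/3 + (⅓)*(-96)*(-24)) = 1/(50/3 + 768) = 1/(2354/3) = 3/2354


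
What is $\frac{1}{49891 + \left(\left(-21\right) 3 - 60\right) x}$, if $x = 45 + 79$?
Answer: $\frac{1}{34639} \approx 2.8869 \cdot 10^{-5}$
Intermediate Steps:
$x = 124$
$\frac{1}{49891 + \left(\left(-21\right) 3 - 60\right) x} = \frac{1}{49891 + \left(\left(-21\right) 3 - 60\right) 124} = \frac{1}{49891 + \left(-63 - 60\right) 124} = \frac{1}{49891 - 15252} = \frac{1}{34639}$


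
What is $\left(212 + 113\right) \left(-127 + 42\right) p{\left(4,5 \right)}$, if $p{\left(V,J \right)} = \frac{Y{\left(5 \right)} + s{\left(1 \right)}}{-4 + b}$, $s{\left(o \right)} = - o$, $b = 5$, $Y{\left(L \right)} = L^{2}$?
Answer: $-663000$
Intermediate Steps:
$p{\left(V,J \right)} = 24$ ($p{\left(V,J \right)} = \frac{5^{2} - 1}{-4 + 5} = \frac{25 - 1}{1} = 24 \cdot 1 = 24$)
$\left(212 + 113\right) \left(-127 + 42\right) p{\left(4,5 \right)} = \left(212 + 113\right) \left(-127 + 42\right) 24 = 325 \left(-85\right) 24 = \left(-27625\right) 24 = -663000$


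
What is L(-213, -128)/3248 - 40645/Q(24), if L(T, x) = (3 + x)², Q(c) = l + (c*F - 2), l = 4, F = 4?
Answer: -9320265/22736 ≈ -409.93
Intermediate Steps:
Q(c) = 2 + 4*c (Q(c) = 4 + (c*4 - 2) = 4 + (4*c - 2) = 4 + (-2 + 4*c) = 2 + 4*c)
L(-213, -128)/3248 - 40645/Q(24) = (3 - 128)²/3248 - 40645/(2 + 4*24) = (-125)²*(1/3248) - 40645/(2 + 96) = 15625*(1/3248) - 40645/98 = 15625/3248 - 40645*1/98 = 15625/3248 - 40645/98 = -9320265/22736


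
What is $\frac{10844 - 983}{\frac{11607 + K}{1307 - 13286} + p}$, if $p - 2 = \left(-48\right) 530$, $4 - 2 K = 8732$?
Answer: $- \frac{118124919}{304729045} \approx -0.38764$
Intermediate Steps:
$K = -4364$ ($K = 2 - 4366 = -4364$)
$p = -25438$ ($p = 2 - 25440 = -25438$)
$\frac{10844 - 983}{\frac{11607 + K}{1307 - 13286} + p} = \frac{10844 - 983}{\frac{11607 - 4364}{1307 - 13286} - 25438} = \frac{9861}{\frac{7243}{-11979} - 25438} = \frac{9861}{7243 \left(- \frac{1}{11979}\right) - 25438} = \frac{9861}{- \frac{7243}{11979} - 25438} = \frac{9861}{- \frac{304729045}{11979}} = 9861 \left(- \frac{11979}{304729045}\right) = - \frac{118124919}{304729045}$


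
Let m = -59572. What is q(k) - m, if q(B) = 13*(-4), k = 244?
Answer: 59520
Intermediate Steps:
q(B) = -52
q(k) - m = -52 - 1*(-59572) = -52 + 59572 = 59520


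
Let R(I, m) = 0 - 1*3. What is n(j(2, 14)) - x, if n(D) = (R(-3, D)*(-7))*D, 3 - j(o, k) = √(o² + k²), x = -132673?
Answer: 132736 - 210*√2 ≈ 1.3244e+5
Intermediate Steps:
R(I, m) = -3 (R(I, m) = 0 - 3 = -3)
j(o, k) = 3 - √(k² + o²) (j(o, k) = 3 - √(o² + k²) = 3 - √(k² + o²))
n(D) = 21*D (n(D) = (-3*(-7))*D = 21*D)
n(j(2, 14)) - x = 21*(3 - √(14² + 2²)) - 1*(-132673) = 21*(3 - √(196 + 4)) + 132673 = 21*(3 - √200) + 132673 = 21*(3 - 10*√2) + 132673 = (63 - 210*√2) + 132673 = 132736 - 210*√2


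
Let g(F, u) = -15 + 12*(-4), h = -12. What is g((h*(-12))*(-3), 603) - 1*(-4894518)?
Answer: 4894455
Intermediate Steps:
g(F, u) = -63 (g(F, u) = -15 - 48 = -63)
g((h*(-12))*(-3), 603) - 1*(-4894518) = -63 - 1*(-4894518) = -63 + 4894518 = 4894455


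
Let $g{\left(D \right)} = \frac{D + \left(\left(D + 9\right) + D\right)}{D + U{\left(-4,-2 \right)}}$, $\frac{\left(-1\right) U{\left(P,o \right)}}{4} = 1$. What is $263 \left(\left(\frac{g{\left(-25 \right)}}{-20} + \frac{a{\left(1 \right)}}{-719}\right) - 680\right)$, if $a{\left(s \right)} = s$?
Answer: $- \frac{37296244871}{208510} \approx -1.7887 \cdot 10^{5}$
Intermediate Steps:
$U{\left(P,o \right)} = -4$ ($U{\left(P,o \right)} = \left(-4\right) 1 = -4$)
$g{\left(D \right)} = \frac{9 + 3 D}{-4 + D}$ ($g{\left(D \right)} = \frac{D + \left(\left(D + 9\right) + D\right)}{D - 4} = \frac{D + \left(\left(9 + D\right) + D\right)}{-4 + D} = \frac{D + \left(9 + 2 D\right)}{-4 + D} = \frac{9 + 3 D}{-4 + D}$)
$263 \left(\left(\frac{g{\left(-25 \right)}}{-20} + \frac{a{\left(1 \right)}}{-719}\right) - 680\right) = 263 \left(\left(\frac{3 \frac{1}{-4 - 25} \left(3 - 25\right)}{-20} + 1 \frac{1}{-719}\right) - 680\right) = 263 \left(\left(3 \frac{1}{-29} \left(-22\right) \left(- \frac{1}{20}\right) + 1 \left(- \frac{1}{719}\right)\right) - 680\right) = 263 \left(\left(3 \left(- \frac{1}{29}\right) \left(-22\right) \left(- \frac{1}{20}\right) - \frac{1}{719}\right) - 680\right) = 263 \left(\left(\frac{66}{29} \left(- \frac{1}{20}\right) - \frac{1}{719}\right) - 680\right) = 263 \left(\left(- \frac{33}{290} - \frac{1}{719}\right) - 680\right) = 263 \left(- \frac{24017}{208510} - 680\right) = 263 \left(- \frac{141810817}{208510}\right) = - \frac{37296244871}{208510}$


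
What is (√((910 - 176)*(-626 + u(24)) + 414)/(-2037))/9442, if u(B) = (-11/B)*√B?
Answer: -I*√(16526520 + 24222*√6)/115400124 ≈ -3.5291e-5*I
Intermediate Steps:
u(B) = -11/√B
(√((910 - 176)*(-626 + u(24)) + 414)/(-2037))/9442 = (√((910 - 176)*(-626 - 11*√6/12) + 414)/(-2037))/9442 = (√(734*(-626 - 11*√6/12) + 414)*(-1/2037))*(1/9442) = (√((-459484 - 4037*√6/6) + 414)*(-1/2037))*(1/9442) = (√(-459070 - 4037*√6/6)*(-1/2037))*(1/9442) = -√(-459070 - 4037*√6/6)/2037*(1/9442) = -√(-459070 - 4037*√6/6)/19233354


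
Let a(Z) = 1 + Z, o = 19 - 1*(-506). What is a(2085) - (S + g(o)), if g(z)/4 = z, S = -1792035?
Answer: 1792021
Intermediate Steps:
o = 525 (o = 19 + 506 = 525)
g(z) = 4*z
a(2085) - (S + g(o)) = (1 + 2085) - (-1792035 + 4*525) = 2086 - (-1792035 + 2100) = 2086 - 1*(-1789935) = 2086 + 1789935 = 1792021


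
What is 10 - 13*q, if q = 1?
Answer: -3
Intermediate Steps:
10 - 13*q = 10 - 13*1 = 10 - 13 = -3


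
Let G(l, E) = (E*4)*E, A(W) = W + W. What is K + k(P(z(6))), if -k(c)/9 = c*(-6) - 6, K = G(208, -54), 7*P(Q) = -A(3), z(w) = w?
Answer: 81702/7 ≈ 11672.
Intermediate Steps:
A(W) = 2*W
P(Q) = -6/7 (P(Q) = (-2*3)/7 = (-1*6)/7 = (⅐)*(-6) = -6/7)
G(l, E) = 4*E² (G(l, E) = (4*E)*E = 4*E²)
K = 11664 (K = 4*(-54)² = 4*2916 = 11664)
k(c) = 54 + 54*c (k(c) = -9*(c*(-6) - 6) = -9*(-6*c - 6) = -9*(-6 - 6*c) = 54 + 54*c)
K + k(P(z(6))) = 11664 + (54 + 54*(-6/7)) = 11664 + (54 - 324/7) = 11664 + 54/7 = 81702/7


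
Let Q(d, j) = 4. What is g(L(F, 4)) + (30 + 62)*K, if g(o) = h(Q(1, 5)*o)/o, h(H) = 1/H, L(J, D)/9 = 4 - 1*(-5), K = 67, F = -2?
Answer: 161768017/26244 ≈ 6164.0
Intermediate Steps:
L(J, D) = 81 (L(J, D) = 9*(4 - 1*(-5)) = 9*(4 + 5) = 9*9 = 81)
h(H) = 1/H
g(o) = 1/(4*o²) (g(o) = 1/(((4*o))*o) = (1/(4*o))/o = 1/(4*o²))
g(L(F, 4)) + (30 + 62)*K = (¼)/81² + (30 + 62)*67 = (¼)*(1/6561) + 92*67 = 1/26244 + 6164 = 161768017/26244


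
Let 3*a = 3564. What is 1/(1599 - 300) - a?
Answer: -1543211/1299 ≈ -1188.0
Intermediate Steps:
a = 1188 (a = (1/3)*3564 = 1188)
1/(1599 - 300) - a = 1/(1599 - 300) - 1*1188 = 1/1299 - 1188 = -1543211/1299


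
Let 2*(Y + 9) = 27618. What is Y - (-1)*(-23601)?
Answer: -9801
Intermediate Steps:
Y = 13800 (Y = -9 + (1/2)*27618 = -9 + 13809 = 13800)
Y - (-1)*(-23601) = 13800 - (-1)*(-23601) = 13800 - 1*23601 = 13800 - 23601 = -9801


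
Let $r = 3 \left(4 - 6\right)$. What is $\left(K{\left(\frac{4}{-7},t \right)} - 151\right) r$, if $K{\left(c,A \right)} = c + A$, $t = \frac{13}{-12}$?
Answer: $\frac{12823}{14} \approx 915.93$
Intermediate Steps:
$r = -6$ ($r = 3 \left(-2\right) = -6$)
$t = - \frac{13}{12}$ ($t = 13 \left(- \frac{1}{12}\right) = - \frac{13}{12} \approx -1.0833$)
$K{\left(c,A \right)} = A + c$
$\left(K{\left(\frac{4}{-7},t \right)} - 151\right) r = \left(\left(- \frac{13}{12} + \frac{4}{-7}\right) - 151\right) \left(-6\right) = \left(\left(- \frac{13}{12} + 4 \left(- \frac{1}{7}\right)\right) - 151\right) \left(-6\right) = \left(\left(- \frac{13}{12} - \frac{4}{7}\right) - 151\right) \left(-6\right) = \left(- \frac{139}{84} - 151\right) \left(-6\right) = \left(- \frac{12823}{84}\right) \left(-6\right) = \frac{12823}{14}$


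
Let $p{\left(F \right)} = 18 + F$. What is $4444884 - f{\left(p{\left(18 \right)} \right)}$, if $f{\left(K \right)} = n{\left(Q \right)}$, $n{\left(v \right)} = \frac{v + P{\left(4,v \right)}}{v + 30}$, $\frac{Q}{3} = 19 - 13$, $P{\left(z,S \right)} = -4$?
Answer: $\frac{106677209}{24} \approx 4.4449 \cdot 10^{6}$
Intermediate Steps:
$Q = 18$ ($Q = 3 \left(19 - 13\right) = 3 \cdot 6 = 18$)
$n{\left(v \right)} = \frac{-4 + v}{30 + v}$ ($n{\left(v \right)} = \frac{v - 4}{v + 30} = \frac{-4 + v}{30 + v}$)
$f{\left(K \right)} = \frac{7}{24}$ ($f{\left(K \right)} = \frac{-4 + 18}{30 + 18} = \frac{1}{48} \cdot 14 = \frac{7}{24}$)
$4444884 - f{\left(p{\left(18 \right)} \right)} = 4444884 - \frac{7}{24} = \frac{106677209}{24}$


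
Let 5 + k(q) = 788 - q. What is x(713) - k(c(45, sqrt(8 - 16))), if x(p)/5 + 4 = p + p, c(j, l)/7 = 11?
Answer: 6404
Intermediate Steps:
c(j, l) = 77 (c(j, l) = 7*11 = 77)
k(q) = 783 - q (k(q) = -5 + (788 - q) = 783 - q)
x(p) = -20 + 10*p (x(p) = -20 + 5*(p + p) = -20 + 5*(2*p) = -20 + 10*p)
x(713) - k(c(45, sqrt(8 - 16))) = (-20 + 10*713) - (783 - 1*77) = (-20 + 7130) - (783 - 77) = 7110 - 1*706 = 7110 - 706 = 6404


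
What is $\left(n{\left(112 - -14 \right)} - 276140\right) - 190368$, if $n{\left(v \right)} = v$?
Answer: $-466382$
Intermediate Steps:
$\left(n{\left(112 - -14 \right)} - 276140\right) - 190368 = \left(\left(112 - -14\right) - 276140\right) - 190368 = \left(\left(112 + 14\right) - 276140\right) - 190368 = \left(126 - 276140\right) - 190368 = -276014 - 190368 = -466382$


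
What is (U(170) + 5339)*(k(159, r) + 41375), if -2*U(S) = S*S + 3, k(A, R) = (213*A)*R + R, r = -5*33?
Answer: 101091250125/2 ≈ 5.0546e+10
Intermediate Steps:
r = -165
k(A, R) = R + 213*A*R (k(A, R) = 213*A*R + R = R + 213*A*R)
U(S) = -3/2 - S**2/2 (U(S) = -(S*S + 3)/2 = -(S**2 + 3)/2 = -(3 + S**2)/2 = -3/2 - S**2/2)
(U(170) + 5339)*(k(159, r) + 41375) = ((-3/2 - 1/2*170**2) + 5339)*(-165*(1 + 213*159) + 41375) = ((-3/2 - 1/2*28900) + 5339)*(-165*(1 + 33867) + 41375) = ((-3/2 - 14450) + 5339)*(-165*33868 + 41375) = (-28903/2 + 5339)*(-5588220 + 41375) = -18225/2*(-5546845) = 101091250125/2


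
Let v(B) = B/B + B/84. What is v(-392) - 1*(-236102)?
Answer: 708295/3 ≈ 2.3610e+5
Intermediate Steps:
v(B) = 1 + B/84 (v(B) = 1 + B*(1/84) = 1 + B/84)
v(-392) - 1*(-236102) = (1 + (1/84)*(-392)) - 1*(-236102) = (1 - 14/3) + 236102 = -11/3 + 236102 = 708295/3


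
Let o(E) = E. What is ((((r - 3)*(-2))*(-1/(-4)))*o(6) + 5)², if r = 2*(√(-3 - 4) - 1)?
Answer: 148 - 240*I*√7 ≈ 148.0 - 634.98*I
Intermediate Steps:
r = -2 + 2*I*√7 (r = 2*(√(-7) - 1) = 2*(I*√7 - 1) = 2*(-1 + I*√7) = -2 + 2*I*√7 ≈ -2.0 + 5.2915*I)
((((r - 3)*(-2))*(-1/(-4)))*o(6) + 5)² = (((((-2 + 2*I*√7) - 3)*(-2))*(-1/(-4)))*6 + 5)² = ((((-5 + 2*I*√7)*(-2))*(-1*(-¼)))*6 + 5)² = (((10 - 4*I*√7)*(¼))*6 + 5)² = ((5/2 - I*√7)*6 + 5)² = ((15 - 6*I*√7) + 5)² = (20 - 6*I*√7)²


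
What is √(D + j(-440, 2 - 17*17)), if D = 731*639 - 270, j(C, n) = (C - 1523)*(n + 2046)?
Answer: I*√2986078 ≈ 1728.0*I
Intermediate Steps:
j(C, n) = (-1523 + C)*(2046 + n)
D = 466839 (D = 467109 - 270 = 466839)
√(D + j(-440, 2 - 17*17)) = √(466839 + (-3116058 - 1523*(2 - 17*17) + 2046*(-440) - 440*(2 - 17*17))) = √(466839 + (-3116058 - 1523*(2 - 289) - 900240 - 440*(2 - 289))) = √(466839 + (-3116058 - 1523*(-287) - 900240 - 440*(-287))) = √(466839 + (-3116058 + 437101 - 900240 + 126280)) = √(466839 - 3452917) = √(-2986078) = I*√2986078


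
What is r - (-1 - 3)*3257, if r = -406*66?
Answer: -13768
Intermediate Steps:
r = -26796
r - (-1 - 3)*3257 = -26796 - (-1 - 3)*3257 = -26796 - (-4)*3257 = -26796 - 1*(-13028) = -26796 + 13028 = -13768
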